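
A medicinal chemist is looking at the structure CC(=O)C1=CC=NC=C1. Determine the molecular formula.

Walk through each heavy atom and fill implicit hydrogens from standard valence (C 4, N 3, O 2, S 2, halogen 1):
  atom 1: C, bond orders sum to 1 (valence 4) → 3 H
  atom 2: C, bond orders sum to 4 (valence 4) → 0 H
  atom 3: O, bond orders sum to 2 (valence 2) → 0 H
  atom 4: C, bond orders sum to 4 (valence 4) → 0 H
  atom 5: C, bond orders sum to 3 (valence 4) → 1 H
  atom 6: C, bond orders sum to 3 (valence 4) → 1 H
  atom 7: N, bond orders sum to 3 (valence 3) → 0 H
  atom 8: C, bond orders sum to 3 (valence 4) → 1 H
  atom 9: C, bond orders sum to 3 (valence 4) → 1 H
Totals → C:7, H:7, N:1, O:1.

C7H7NO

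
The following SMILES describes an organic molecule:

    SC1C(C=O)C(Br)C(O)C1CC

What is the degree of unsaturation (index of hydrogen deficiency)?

2

Degree of unsaturation = (number of rings) + (number of π bonds).
Ring closures in the SMILES: 1.
π bonds: 1 double bond (each 1 DoU) → 1 DoU from unsaturation.
Total DoU = 1 + 1 = 2.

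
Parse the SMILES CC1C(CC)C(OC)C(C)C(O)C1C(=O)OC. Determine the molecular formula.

C13H24O4

Walk through each heavy atom and fill implicit hydrogens from standard valence (C 4, N 3, O 2, S 2, halogen 1):
  atom 1: C, bond orders sum to 1 (valence 4) → 3 H
  atom 2: C, bond orders sum to 3 (valence 4) → 1 H
  atom 3: C, bond orders sum to 3 (valence 4) → 1 H
  atom 4: C, bond orders sum to 2 (valence 4) → 2 H
  atom 5: C, bond orders sum to 1 (valence 4) → 3 H
  atom 6: C, bond orders sum to 3 (valence 4) → 1 H
  atom 7: O, bond orders sum to 2 (valence 2) → 0 H
  atom 8: C, bond orders sum to 1 (valence 4) → 3 H
  atom 9: C, bond orders sum to 3 (valence 4) → 1 H
  atom 10: C, bond orders sum to 1 (valence 4) → 3 H
  atom 11: C, bond orders sum to 3 (valence 4) → 1 H
  atom 12: O, bond orders sum to 1 (valence 2) → 1 H
  atom 13: C, bond orders sum to 3 (valence 4) → 1 H
  atom 14: C, bond orders sum to 4 (valence 4) → 0 H
  atom 15: O, bond orders sum to 2 (valence 2) → 0 H
  atom 16: O, bond orders sum to 2 (valence 2) → 0 H
  atom 17: C, bond orders sum to 1 (valence 4) → 3 H
Totals → C:13, H:24, O:4.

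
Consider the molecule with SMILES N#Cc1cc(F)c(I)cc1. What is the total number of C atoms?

7

Count every carbon token in the SMILES (each C, including those in ring-closure positions and inside branches).
Carbon count: 7.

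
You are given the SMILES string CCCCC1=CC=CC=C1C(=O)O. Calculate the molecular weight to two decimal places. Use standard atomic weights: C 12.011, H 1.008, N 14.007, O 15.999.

First, the molecular formula is C11H14O2 (counting implicit H from valence).
  C: 11 × 12.011 = 132.121
  H: 14 × 1.008 = 14.112
  O: 2 × 15.999 = 31.998
Sum: 11×12.011 + 14×1.008 + 2×15.999 = 178.231 → 178.23 g/mol.

178.23 g/mol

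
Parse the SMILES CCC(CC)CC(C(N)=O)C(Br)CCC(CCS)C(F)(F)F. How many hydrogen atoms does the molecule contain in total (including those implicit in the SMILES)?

27

Walk through each heavy atom and fill implicit hydrogens from standard valence (C 4, N 3, O 2, S 2, halogen 1):
  atom 1: C, bond orders sum to 1 (valence 4) → 3 H
  atom 2: C, bond orders sum to 2 (valence 4) → 2 H
  atom 3: C, bond orders sum to 3 (valence 4) → 1 H
  atom 4: C, bond orders sum to 2 (valence 4) → 2 H
  atom 5: C, bond orders sum to 1 (valence 4) → 3 H
  atom 6: C, bond orders sum to 2 (valence 4) → 2 H
  atom 7: C, bond orders sum to 3 (valence 4) → 1 H
  atom 8: C, bond orders sum to 4 (valence 4) → 0 H
  atom 9: N, bond orders sum to 1 (valence 3) → 2 H
  atom 10: O, bond orders sum to 2 (valence 2) → 0 H
  atom 11: C, bond orders sum to 3 (valence 4) → 1 H
  atom 12: Br (halogen, monovalent) → 0 H
  atom 13: C, bond orders sum to 2 (valence 4) → 2 H
  atom 14: C, bond orders sum to 2 (valence 4) → 2 H
  atom 15: C, bond orders sum to 3 (valence 4) → 1 H
  atom 16: C, bond orders sum to 2 (valence 4) → 2 H
  atom 17: C, bond orders sum to 2 (valence 4) → 2 H
  atom 18: S, bond orders sum to 1 (valence 2) → 1 H
  atom 19: C, bond orders sum to 4 (valence 4) → 0 H
  atom 20: F (halogen, monovalent) → 0 H
  atom 21: F (halogen, monovalent) → 0 H
  atom 22: F (halogen, monovalent) → 0 H
Total hydrogens: 27.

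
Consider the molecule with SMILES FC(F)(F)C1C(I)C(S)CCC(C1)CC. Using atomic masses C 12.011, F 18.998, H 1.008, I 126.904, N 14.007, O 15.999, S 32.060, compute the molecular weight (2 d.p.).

First, the molecular formula is C10H16F3IS (counting implicit H from valence).
  C: 10 × 12.011 = 120.110
  F: 3 × 18.998 = 56.994
  H: 16 × 1.008 = 16.128
  I: 1 × 126.904 = 126.904
  S: 1 × 32.060 = 32.060
Sum: 10×12.011 + 3×18.998 + 16×1.008 + 1×126.904 + 1×32.060 = 352.196 → 352.20 g/mol.

352.20 g/mol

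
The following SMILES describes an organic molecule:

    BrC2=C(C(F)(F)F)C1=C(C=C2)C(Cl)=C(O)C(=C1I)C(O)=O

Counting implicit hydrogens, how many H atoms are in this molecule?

4

Walk through each heavy atom and fill implicit hydrogens from standard valence (C 4, N 3, O 2, S 2, halogen 1):
  atom 1: Br (halogen, monovalent) → 0 H
  atom 2: C, bond orders sum to 4 (valence 4) → 0 H
  atom 3: C, bond orders sum to 4 (valence 4) → 0 H
  atom 4: C, bond orders sum to 4 (valence 4) → 0 H
  atom 5: F (halogen, monovalent) → 0 H
  atom 6: F (halogen, monovalent) → 0 H
  atom 7: F (halogen, monovalent) → 0 H
  atom 8: C, bond orders sum to 4 (valence 4) → 0 H
  atom 9: C, bond orders sum to 4 (valence 4) → 0 H
  atom 10: C, bond orders sum to 3 (valence 4) → 1 H
  atom 11: C, bond orders sum to 3 (valence 4) → 1 H
  atom 12: C, bond orders sum to 4 (valence 4) → 0 H
  atom 13: Cl (halogen, monovalent) → 0 H
  atom 14: C, bond orders sum to 4 (valence 4) → 0 H
  atom 15: O, bond orders sum to 1 (valence 2) → 1 H
  atom 16: C, bond orders sum to 4 (valence 4) → 0 H
  atom 17: C, bond orders sum to 4 (valence 4) → 0 H
  atom 18: I (halogen, monovalent) → 0 H
  atom 19: C, bond orders sum to 4 (valence 4) → 0 H
  atom 20: O, bond orders sum to 1 (valence 2) → 1 H
  atom 21: O, bond orders sum to 2 (valence 2) → 0 H
Total hydrogens: 4.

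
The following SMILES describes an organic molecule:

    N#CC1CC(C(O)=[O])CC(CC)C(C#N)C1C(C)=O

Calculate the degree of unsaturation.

Degree of unsaturation = (number of rings) + (number of π bonds).
Ring closures in the SMILES: 1.
π bonds: 2 double bonds (each 1 DoU), 2 triple bonds (each 2 DoU) → 6 DoU from unsaturation.
Total DoU = 1 + 6 = 7.

7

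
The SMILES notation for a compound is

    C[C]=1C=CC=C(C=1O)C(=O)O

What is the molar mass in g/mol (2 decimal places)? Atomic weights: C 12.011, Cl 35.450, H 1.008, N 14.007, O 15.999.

First, the molecular formula is C8H8O3 (counting implicit H from valence).
  C: 8 × 12.011 = 96.088
  H: 8 × 1.008 = 8.064
  O: 3 × 15.999 = 47.997
Sum: 8×12.011 + 8×1.008 + 3×15.999 = 152.149 → 152.15 g/mol.

152.15 g/mol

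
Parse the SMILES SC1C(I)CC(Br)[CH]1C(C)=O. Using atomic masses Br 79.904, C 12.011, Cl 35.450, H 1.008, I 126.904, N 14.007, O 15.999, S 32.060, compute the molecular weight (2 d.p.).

First, the molecular formula is C7H10BrIOS (counting implicit H from valence).
  Br: 1 × 79.904 = 79.904
  C: 7 × 12.011 = 84.077
  H: 10 × 1.008 = 10.080
  I: 1 × 126.904 = 126.904
  O: 1 × 15.999 = 15.999
  S: 1 × 32.060 = 32.060
Sum: 1×79.904 + 7×12.011 + 10×1.008 + 1×126.904 + 1×15.999 + 1×32.060 = 349.024 → 349.02 g/mol.

349.02 g/mol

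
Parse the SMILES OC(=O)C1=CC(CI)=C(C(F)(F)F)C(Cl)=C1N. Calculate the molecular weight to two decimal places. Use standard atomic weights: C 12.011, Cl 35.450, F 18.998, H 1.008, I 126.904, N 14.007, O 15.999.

379.50 g/mol

First, the molecular formula is C9H6ClF3INO2 (counting implicit H from valence).
  C: 9 × 12.011 = 108.099
  Cl: 1 × 35.450 = 35.450
  F: 3 × 18.998 = 56.994
  H: 6 × 1.008 = 6.048
  I: 1 × 126.904 = 126.904
  N: 1 × 14.007 = 14.007
  O: 2 × 15.999 = 31.998
Sum: 9×12.011 + 1×35.450 + 3×18.998 + 6×1.008 + 1×126.904 + 1×14.007 + 2×15.999 = 379.500 → 379.50 g/mol.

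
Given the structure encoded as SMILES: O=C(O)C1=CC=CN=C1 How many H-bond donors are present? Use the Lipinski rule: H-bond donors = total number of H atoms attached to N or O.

1

Donors: find every N or O and count the H atoms it carries.
  atom 1 (O): bond orders sum to 2 → 0 H
  atom 3 (O): bond orders sum to 1 → 1 H
  atom 8 (N): bond orders sum to 3 → 0 H
Lipinski HBD = 1.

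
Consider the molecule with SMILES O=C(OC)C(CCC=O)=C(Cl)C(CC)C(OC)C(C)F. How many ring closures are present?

In SMILES, each pair of matching ring-closure digits denotes one ring-closing bond; the number of such bonds equals the number of independent rings.
Ring-closure bonds here: 0.

0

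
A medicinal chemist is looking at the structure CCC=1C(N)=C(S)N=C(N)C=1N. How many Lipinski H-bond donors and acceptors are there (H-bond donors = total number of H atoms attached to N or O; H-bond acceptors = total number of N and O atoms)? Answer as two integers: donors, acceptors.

6, 4

Donors: find every N or O and count the H atoms it carries.
  atom 5 (N): bond orders sum to 1 → 2 H
  atom 8 (N): bond orders sum to 3 → 0 H
  atom 10 (N): bond orders sum to 1 → 2 H
  atom 12 (N): bond orders sum to 1 → 2 H
Lipinski HBD = 6.
Acceptors: N atoms = 4, O atoms = 0 → HBA = 4.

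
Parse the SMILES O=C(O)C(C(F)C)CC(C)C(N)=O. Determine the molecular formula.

C8H14FNO3

Walk through each heavy atom and fill implicit hydrogens from standard valence (C 4, N 3, O 2, S 2, halogen 1):
  atom 1: O, bond orders sum to 2 (valence 2) → 0 H
  atom 2: C, bond orders sum to 4 (valence 4) → 0 H
  atom 3: O, bond orders sum to 1 (valence 2) → 1 H
  atom 4: C, bond orders sum to 3 (valence 4) → 1 H
  atom 5: C, bond orders sum to 3 (valence 4) → 1 H
  atom 6: F (halogen, monovalent) → 0 H
  atom 7: C, bond orders sum to 1 (valence 4) → 3 H
  atom 8: C, bond orders sum to 2 (valence 4) → 2 H
  atom 9: C, bond orders sum to 3 (valence 4) → 1 H
  atom 10: C, bond orders sum to 1 (valence 4) → 3 H
  atom 11: C, bond orders sum to 4 (valence 4) → 0 H
  atom 12: N, bond orders sum to 1 (valence 3) → 2 H
  atom 13: O, bond orders sum to 2 (valence 2) → 0 H
Totals → C:8, H:14, F:1, N:1, O:3.
In Hill order: C8H14FNO3.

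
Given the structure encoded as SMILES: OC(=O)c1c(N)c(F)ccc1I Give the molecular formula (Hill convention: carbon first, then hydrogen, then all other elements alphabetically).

Walk through each heavy atom and fill implicit hydrogens from standard valence (C 4, N 3, O 2, S 2, halogen 1); for lowercase aromatic atoms, an aromatic c carries 1 H when it has two neighbours and 0 H with three, and aromatic n carries 0 H:
  atom 1: O, bond orders sum to 1 (valence 2) → 1 H
  atom 2: C, bond orders sum to 4 (valence 4) → 0 H
  atom 3: O, bond orders sum to 2 (valence 2) → 0 H
  atom 4: aromatic c, 3 neighbours → 0 H
  atom 5: aromatic c, 3 neighbours → 0 H
  atom 6: N, bond orders sum to 1 (valence 3) → 2 H
  atom 7: aromatic c, 3 neighbours → 0 H
  atom 8: F (halogen, monovalent) → 0 H
  atom 9: aromatic c, 2 neighbours → 1 H
  atom 10: aromatic c, 2 neighbours → 1 H
  atom 11: aromatic c, 3 neighbours → 0 H
  atom 12: I (halogen, monovalent) → 0 H
Totals → C:7, H:5, F:1, I:1, N:1, O:2.

C7H5FINO2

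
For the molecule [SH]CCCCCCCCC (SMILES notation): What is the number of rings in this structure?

In SMILES, each pair of matching ring-closure digits denotes one ring-closing bond; the number of such bonds equals the number of independent rings.
Ring-closure bonds here: 0.

0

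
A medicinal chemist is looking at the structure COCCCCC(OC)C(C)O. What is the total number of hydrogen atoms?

20

Walk through each heavy atom and fill implicit hydrogens from standard valence (C 4, N 3, O 2, S 2, halogen 1):
  atom 1: C, bond orders sum to 1 (valence 4) → 3 H
  atom 2: O, bond orders sum to 2 (valence 2) → 0 H
  atom 3: C, bond orders sum to 2 (valence 4) → 2 H
  atom 4: C, bond orders sum to 2 (valence 4) → 2 H
  atom 5: C, bond orders sum to 2 (valence 4) → 2 H
  atom 6: C, bond orders sum to 2 (valence 4) → 2 H
  atom 7: C, bond orders sum to 3 (valence 4) → 1 H
  atom 8: O, bond orders sum to 2 (valence 2) → 0 H
  atom 9: C, bond orders sum to 1 (valence 4) → 3 H
  atom 10: C, bond orders sum to 3 (valence 4) → 1 H
  atom 11: C, bond orders sum to 1 (valence 4) → 3 H
  atom 12: O, bond orders sum to 1 (valence 2) → 1 H
Total hydrogens: 20.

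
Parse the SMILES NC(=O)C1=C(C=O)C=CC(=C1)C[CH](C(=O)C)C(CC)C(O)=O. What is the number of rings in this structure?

1

In SMILES, each pair of matching ring-closure digits denotes one ring-closing bond; the number of such bonds equals the number of independent rings.
Ring-closure bonds here: 1.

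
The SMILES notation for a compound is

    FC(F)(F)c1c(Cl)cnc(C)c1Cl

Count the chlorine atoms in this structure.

Scan the SMILES for Cl atoms (remember two-letter symbols like Cl and Br are single atoms).
Chlorine count: 2.

2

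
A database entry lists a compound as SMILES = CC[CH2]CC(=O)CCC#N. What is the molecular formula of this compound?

Walk through each heavy atom and fill implicit hydrogens from standard valence (C 4, N 3, O 2, S 2, halogen 1):
  atom 1: C, bond orders sum to 1 (valence 4) → 3 H
  atom 2: C, bond orders sum to 2 (valence 4) → 2 H
  atom 3: C with explicit H count 2
  atom 4: C, bond orders sum to 2 (valence 4) → 2 H
  atom 5: C, bond orders sum to 4 (valence 4) → 0 H
  atom 6: O, bond orders sum to 2 (valence 2) → 0 H
  atom 7: C, bond orders sum to 2 (valence 4) → 2 H
  atom 8: C, bond orders sum to 2 (valence 4) → 2 H
  atom 9: C, bond orders sum to 4 (valence 4) → 0 H
  atom 10: N, bond orders sum to 3 (valence 3) → 0 H
Totals → C:8, H:13, N:1, O:1.
In Hill order: C8H13NO.

C8H13NO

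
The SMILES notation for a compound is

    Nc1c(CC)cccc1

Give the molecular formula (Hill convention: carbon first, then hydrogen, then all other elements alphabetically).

C8H11N

Walk through each heavy atom and fill implicit hydrogens from standard valence (C 4, N 3, O 2, S 2, halogen 1); for lowercase aromatic atoms, an aromatic c carries 1 H when it has two neighbours and 0 H with three, and aromatic n carries 0 H:
  atom 1: N, bond orders sum to 1 (valence 3) → 2 H
  atom 2: aromatic c, 3 neighbours → 0 H
  atom 3: aromatic c, 3 neighbours → 0 H
  atom 4: C, bond orders sum to 2 (valence 4) → 2 H
  atom 5: C, bond orders sum to 1 (valence 4) → 3 H
  atom 6: aromatic c, 2 neighbours → 1 H
  atom 7: aromatic c, 2 neighbours → 1 H
  atom 8: aromatic c, 2 neighbours → 1 H
  atom 9: aromatic c, 2 neighbours → 1 H
Totals → C:8, H:11, N:1.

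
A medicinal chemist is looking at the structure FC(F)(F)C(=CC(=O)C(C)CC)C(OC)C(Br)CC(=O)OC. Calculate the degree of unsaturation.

3

Molecular formula: C14H20BrF3O4.
DoU = (2C + 2 + N − H − X) / 2, where X is the halogen count and O/S are ignored.
    = (2·14 + 2 + 0 − 20 − 4) / 2 = 6 / 2 = 3.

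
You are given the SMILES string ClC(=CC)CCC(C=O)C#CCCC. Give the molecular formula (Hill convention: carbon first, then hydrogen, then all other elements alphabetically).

Walk through each heavy atom and fill implicit hydrogens from standard valence (C 4, N 3, O 2, S 2, halogen 1):
  atom 1: Cl (halogen, monovalent) → 0 H
  atom 2: C, bond orders sum to 4 (valence 4) → 0 H
  atom 3: C, bond orders sum to 3 (valence 4) → 1 H
  atom 4: C, bond orders sum to 1 (valence 4) → 3 H
  atom 5: C, bond orders sum to 2 (valence 4) → 2 H
  atom 6: C, bond orders sum to 2 (valence 4) → 2 H
  atom 7: C, bond orders sum to 3 (valence 4) → 1 H
  atom 8: C, bond orders sum to 3 (valence 4) → 1 H
  atom 9: O, bond orders sum to 2 (valence 2) → 0 H
  atom 10: C, bond orders sum to 4 (valence 4) → 0 H
  atom 11: C, bond orders sum to 4 (valence 4) → 0 H
  atom 12: C, bond orders sum to 2 (valence 4) → 2 H
  atom 13: C, bond orders sum to 2 (valence 4) → 2 H
  atom 14: C, bond orders sum to 1 (valence 4) → 3 H
Totals → C:12, H:17, Cl:1, O:1.
In Hill order: C12H17ClO.

C12H17ClO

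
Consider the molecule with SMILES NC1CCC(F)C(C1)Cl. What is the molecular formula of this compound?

C6H11ClFN

Walk through each heavy atom and fill implicit hydrogens from standard valence (C 4, N 3, O 2, S 2, halogen 1):
  atom 1: N, bond orders sum to 1 (valence 3) → 2 H
  atom 2: C, bond orders sum to 3 (valence 4) → 1 H
  atom 3: C, bond orders sum to 2 (valence 4) → 2 H
  atom 4: C, bond orders sum to 2 (valence 4) → 2 H
  atom 5: C, bond orders sum to 3 (valence 4) → 1 H
  atom 6: F (halogen, monovalent) → 0 H
  atom 7: C, bond orders sum to 3 (valence 4) → 1 H
  atom 8: C, bond orders sum to 2 (valence 4) → 2 H
  atom 9: Cl (halogen, monovalent) → 0 H
Totals → C:6, H:11, Cl:1, F:1, N:1.
In Hill order: C6H11ClFN.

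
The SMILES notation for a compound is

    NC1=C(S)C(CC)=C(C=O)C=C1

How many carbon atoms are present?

9

Count every carbon token in the SMILES (each C, including those in ring-closure positions and inside branches).
Carbon count: 9.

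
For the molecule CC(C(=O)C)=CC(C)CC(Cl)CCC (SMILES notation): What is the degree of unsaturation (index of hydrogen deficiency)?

2

Degree of unsaturation = (number of rings) + (number of π bonds).
Ring closures in the SMILES: 0.
π bonds: 2 double bonds (each 1 DoU) → 2 DoU from unsaturation.
Total DoU = 0 + 2 = 2.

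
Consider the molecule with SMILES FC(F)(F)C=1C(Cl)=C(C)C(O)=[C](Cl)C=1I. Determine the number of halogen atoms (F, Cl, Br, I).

Halogen atoms appear at heavy-atom positions 1, 3, 4, 7, 13, 15 (2×Cl, 3×F, 1×I).
Other groups present: 1 hydroxyl.
Halogen count: 6.

6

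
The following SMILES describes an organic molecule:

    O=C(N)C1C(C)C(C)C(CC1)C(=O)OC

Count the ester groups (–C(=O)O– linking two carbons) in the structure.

1

The ester motif appears at heavy-atom position 12 in the SMILES.
Other groups present: 1 amide.
Ester count: 1.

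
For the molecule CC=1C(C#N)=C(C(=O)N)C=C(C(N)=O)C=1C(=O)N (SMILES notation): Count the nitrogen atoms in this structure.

4

Scan the SMILES for N atoms (remember two-letter symbols like Cl and Br are single atoms).
Nitrogen count: 4.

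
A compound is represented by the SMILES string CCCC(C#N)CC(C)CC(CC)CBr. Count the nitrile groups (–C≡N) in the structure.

1

The nitrile motif appears at heavy-atom position 5 in the SMILES.
Nitrile count: 1.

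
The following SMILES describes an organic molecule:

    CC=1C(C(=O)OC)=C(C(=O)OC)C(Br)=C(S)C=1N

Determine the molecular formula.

Walk through each heavy atom and fill implicit hydrogens from standard valence (C 4, N 3, O 2, S 2, halogen 1):
  atom 1: C, bond orders sum to 1 (valence 4) → 3 H
  atom 2: C, bond orders sum to 4 (valence 4) → 0 H
  atom 3: C, bond orders sum to 4 (valence 4) → 0 H
  atom 4: C, bond orders sum to 4 (valence 4) → 0 H
  atom 5: O, bond orders sum to 2 (valence 2) → 0 H
  atom 6: O, bond orders sum to 2 (valence 2) → 0 H
  atom 7: C, bond orders sum to 1 (valence 4) → 3 H
  atom 8: C, bond orders sum to 4 (valence 4) → 0 H
  atom 9: C, bond orders sum to 4 (valence 4) → 0 H
  atom 10: O, bond orders sum to 2 (valence 2) → 0 H
  atom 11: O, bond orders sum to 2 (valence 2) → 0 H
  atom 12: C, bond orders sum to 1 (valence 4) → 3 H
  atom 13: C, bond orders sum to 4 (valence 4) → 0 H
  atom 14: Br (halogen, monovalent) → 0 H
  atom 15: C, bond orders sum to 4 (valence 4) → 0 H
  atom 16: S, bond orders sum to 1 (valence 2) → 1 H
  atom 17: C, bond orders sum to 4 (valence 4) → 0 H
  atom 18: N, bond orders sum to 1 (valence 3) → 2 H
Totals → C:11, H:12, Br:1, N:1, O:4, S:1.

C11H12BrNO4S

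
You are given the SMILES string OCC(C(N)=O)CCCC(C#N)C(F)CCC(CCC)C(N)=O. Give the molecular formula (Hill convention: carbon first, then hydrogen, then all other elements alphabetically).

Walk through each heavy atom and fill implicit hydrogens from standard valence (C 4, N 3, O 2, S 2, halogen 1):
  atom 1: O, bond orders sum to 1 (valence 2) → 1 H
  atom 2: C, bond orders sum to 2 (valence 4) → 2 H
  atom 3: C, bond orders sum to 3 (valence 4) → 1 H
  atom 4: C, bond orders sum to 4 (valence 4) → 0 H
  atom 5: N, bond orders sum to 1 (valence 3) → 2 H
  atom 6: O, bond orders sum to 2 (valence 2) → 0 H
  atom 7: C, bond orders sum to 2 (valence 4) → 2 H
  atom 8: C, bond orders sum to 2 (valence 4) → 2 H
  atom 9: C, bond orders sum to 2 (valence 4) → 2 H
  atom 10: C, bond orders sum to 3 (valence 4) → 1 H
  atom 11: C, bond orders sum to 4 (valence 4) → 0 H
  atom 12: N, bond orders sum to 3 (valence 3) → 0 H
  atom 13: C, bond orders sum to 3 (valence 4) → 1 H
  atom 14: F (halogen, monovalent) → 0 H
  atom 15: C, bond orders sum to 2 (valence 4) → 2 H
  atom 16: C, bond orders sum to 2 (valence 4) → 2 H
  atom 17: C, bond orders sum to 3 (valence 4) → 1 H
  atom 18: C, bond orders sum to 2 (valence 4) → 2 H
  atom 19: C, bond orders sum to 2 (valence 4) → 2 H
  atom 20: C, bond orders sum to 1 (valence 4) → 3 H
  atom 21: C, bond orders sum to 4 (valence 4) → 0 H
  atom 22: N, bond orders sum to 1 (valence 3) → 2 H
  atom 23: O, bond orders sum to 2 (valence 2) → 0 H
Totals → C:16, H:28, F:1, N:3, O:3.

C16H28FN3O3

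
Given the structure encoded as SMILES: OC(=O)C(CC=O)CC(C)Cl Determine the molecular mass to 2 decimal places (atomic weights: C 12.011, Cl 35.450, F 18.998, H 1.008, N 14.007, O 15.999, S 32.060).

First, the molecular formula is C7H11ClO3 (counting implicit H from valence).
  C: 7 × 12.011 = 84.077
  Cl: 1 × 35.450 = 35.450
  H: 11 × 1.008 = 11.088
  O: 3 × 15.999 = 47.997
Sum: 7×12.011 + 1×35.450 + 11×1.008 + 3×15.999 = 178.612 → 178.61 g/mol.

178.61 g/mol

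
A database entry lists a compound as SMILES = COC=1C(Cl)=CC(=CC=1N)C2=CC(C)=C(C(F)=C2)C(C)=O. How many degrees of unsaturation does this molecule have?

Degree of unsaturation = (number of rings) + (number of π bonds).
Ring closures in the SMILES: 2.
π bonds: 7 double bonds (each 1 DoU) → 7 DoU from unsaturation.
Total DoU = 2 + 7 = 9.

9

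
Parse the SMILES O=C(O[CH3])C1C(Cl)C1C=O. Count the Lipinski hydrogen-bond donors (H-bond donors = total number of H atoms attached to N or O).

Donors: find every N or O and count the H atoms it carries.
  atom 1 (O): bond orders sum to 2 → 0 H
  atom 3 (O): bond orders sum to 2 → 0 H
  atom 10 (O): bond orders sum to 2 → 0 H
Lipinski HBD = 0.

0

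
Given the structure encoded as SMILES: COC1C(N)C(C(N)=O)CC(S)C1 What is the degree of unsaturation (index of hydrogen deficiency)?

2

Molecular formula: C8H16N2O2S.
DoU = (2C + 2 + N − H − X) / 2, where X is the halogen count and O/S are ignored.
    = (2·8 + 2 + 2 − 16 − 0) / 2 = 4 / 2 = 2.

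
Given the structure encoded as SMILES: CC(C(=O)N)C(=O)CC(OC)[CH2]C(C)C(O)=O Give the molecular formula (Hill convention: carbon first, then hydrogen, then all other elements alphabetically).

Walk through each heavy atom and fill implicit hydrogens from standard valence (C 4, N 3, O 2, S 2, halogen 1):
  atom 1: C, bond orders sum to 1 (valence 4) → 3 H
  atom 2: C, bond orders sum to 3 (valence 4) → 1 H
  atom 3: C, bond orders sum to 4 (valence 4) → 0 H
  atom 4: O, bond orders sum to 2 (valence 2) → 0 H
  atom 5: N, bond orders sum to 1 (valence 3) → 2 H
  atom 6: C, bond orders sum to 4 (valence 4) → 0 H
  atom 7: O, bond orders sum to 2 (valence 2) → 0 H
  atom 8: C, bond orders sum to 2 (valence 4) → 2 H
  atom 9: C, bond orders sum to 3 (valence 4) → 1 H
  atom 10: O, bond orders sum to 2 (valence 2) → 0 H
  atom 11: C, bond orders sum to 1 (valence 4) → 3 H
  atom 12: C with explicit H count 2
  atom 13: C, bond orders sum to 3 (valence 4) → 1 H
  atom 14: C, bond orders sum to 1 (valence 4) → 3 H
  atom 15: C, bond orders sum to 4 (valence 4) → 0 H
  atom 16: O, bond orders sum to 1 (valence 2) → 1 H
  atom 17: O, bond orders sum to 2 (valence 2) → 0 H
Totals → C:11, H:19, N:1, O:5.

C11H19NO5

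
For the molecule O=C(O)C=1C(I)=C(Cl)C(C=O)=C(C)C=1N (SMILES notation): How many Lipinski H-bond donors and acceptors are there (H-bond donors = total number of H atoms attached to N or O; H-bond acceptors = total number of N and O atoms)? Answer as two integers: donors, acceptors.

3, 4

Donors: find every N or O and count the H atoms it carries.
  atom 1 (O): bond orders sum to 2 → 0 H
  atom 3 (O): bond orders sum to 1 → 1 H
  atom 11 (O): bond orders sum to 2 → 0 H
  atom 15 (N): bond orders sum to 1 → 2 H
Lipinski HBD = 3.
Acceptors: N atoms = 1, O atoms = 3 → HBA = 4.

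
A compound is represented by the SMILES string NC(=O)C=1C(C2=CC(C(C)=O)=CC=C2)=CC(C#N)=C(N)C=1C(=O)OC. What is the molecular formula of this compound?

C18H15N3O4

Walk through each heavy atom and fill implicit hydrogens from standard valence (C 4, N 3, O 2, S 2, halogen 1):
  atom 1: N, bond orders sum to 1 (valence 3) → 2 H
  atom 2: C, bond orders sum to 4 (valence 4) → 0 H
  atom 3: O, bond orders sum to 2 (valence 2) → 0 H
  atom 4: C, bond orders sum to 4 (valence 4) → 0 H
  atom 5: C, bond orders sum to 4 (valence 4) → 0 H
  atom 6: C, bond orders sum to 4 (valence 4) → 0 H
  atom 7: C, bond orders sum to 3 (valence 4) → 1 H
  atom 8: C, bond orders sum to 4 (valence 4) → 0 H
  atom 9: C, bond orders sum to 4 (valence 4) → 0 H
  atom 10: C, bond orders sum to 1 (valence 4) → 3 H
  atom 11: O, bond orders sum to 2 (valence 2) → 0 H
  atom 12: C, bond orders sum to 3 (valence 4) → 1 H
  atom 13: C, bond orders sum to 3 (valence 4) → 1 H
  atom 14: C, bond orders sum to 3 (valence 4) → 1 H
  atom 15: C, bond orders sum to 3 (valence 4) → 1 H
  atom 16: C, bond orders sum to 4 (valence 4) → 0 H
  atom 17: C, bond orders sum to 4 (valence 4) → 0 H
  atom 18: N, bond orders sum to 3 (valence 3) → 0 H
  atom 19: C, bond orders sum to 4 (valence 4) → 0 H
  atom 20: N, bond orders sum to 1 (valence 3) → 2 H
  atom 21: C, bond orders sum to 4 (valence 4) → 0 H
  atom 22: C, bond orders sum to 4 (valence 4) → 0 H
  atom 23: O, bond orders sum to 2 (valence 2) → 0 H
  atom 24: O, bond orders sum to 2 (valence 2) → 0 H
  atom 25: C, bond orders sum to 1 (valence 4) → 3 H
Totals → C:18, H:15, N:3, O:4.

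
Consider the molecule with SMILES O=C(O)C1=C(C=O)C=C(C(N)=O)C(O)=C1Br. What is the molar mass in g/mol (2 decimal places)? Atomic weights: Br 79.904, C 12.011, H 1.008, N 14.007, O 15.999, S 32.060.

First, the molecular formula is C9H6BrNO5 (counting implicit H from valence).
  Br: 1 × 79.904 = 79.904
  C: 9 × 12.011 = 108.099
  H: 6 × 1.008 = 6.048
  N: 1 × 14.007 = 14.007
  O: 5 × 15.999 = 79.995
Sum: 1×79.904 + 9×12.011 + 6×1.008 + 1×14.007 + 5×15.999 = 288.053 → 288.05 g/mol.

288.05 g/mol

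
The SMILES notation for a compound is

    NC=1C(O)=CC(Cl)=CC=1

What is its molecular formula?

C6H6ClNO

Walk through each heavy atom and fill implicit hydrogens from standard valence (C 4, N 3, O 2, S 2, halogen 1):
  atom 1: N, bond orders sum to 1 (valence 3) → 2 H
  atom 2: C, bond orders sum to 4 (valence 4) → 0 H
  atom 3: C, bond orders sum to 4 (valence 4) → 0 H
  atom 4: O, bond orders sum to 1 (valence 2) → 1 H
  atom 5: C, bond orders sum to 3 (valence 4) → 1 H
  atom 6: C, bond orders sum to 4 (valence 4) → 0 H
  atom 7: Cl (halogen, monovalent) → 0 H
  atom 8: C, bond orders sum to 3 (valence 4) → 1 H
  atom 9: C, bond orders sum to 3 (valence 4) → 1 H
Totals → C:6, H:6, Cl:1, N:1, O:1.
In Hill order: C6H6ClNO.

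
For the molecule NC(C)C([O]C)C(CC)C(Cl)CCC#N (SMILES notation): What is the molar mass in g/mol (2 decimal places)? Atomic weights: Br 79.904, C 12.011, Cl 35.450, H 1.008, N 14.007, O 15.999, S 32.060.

First, the molecular formula is C11H21ClN2O (counting implicit H from valence).
  C: 11 × 12.011 = 132.121
  Cl: 1 × 35.450 = 35.450
  H: 21 × 1.008 = 21.168
  N: 2 × 14.007 = 28.014
  O: 1 × 15.999 = 15.999
Sum: 11×12.011 + 1×35.450 + 21×1.008 + 2×14.007 + 1×15.999 = 232.752 → 232.75 g/mol.

232.75 g/mol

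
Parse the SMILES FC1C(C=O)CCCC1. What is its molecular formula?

C7H11FO

Walk through each heavy atom and fill implicit hydrogens from standard valence (C 4, N 3, O 2, S 2, halogen 1):
  atom 1: F (halogen, monovalent) → 0 H
  atom 2: C, bond orders sum to 3 (valence 4) → 1 H
  atom 3: C, bond orders sum to 3 (valence 4) → 1 H
  atom 4: C, bond orders sum to 3 (valence 4) → 1 H
  atom 5: O, bond orders sum to 2 (valence 2) → 0 H
  atom 6: C, bond orders sum to 2 (valence 4) → 2 H
  atom 7: C, bond orders sum to 2 (valence 4) → 2 H
  atom 8: C, bond orders sum to 2 (valence 4) → 2 H
  atom 9: C, bond orders sum to 2 (valence 4) → 2 H
Totals → C:7, H:11, F:1, O:1.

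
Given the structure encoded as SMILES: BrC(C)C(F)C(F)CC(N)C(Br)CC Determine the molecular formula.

Walk through each heavy atom and fill implicit hydrogens from standard valence (C 4, N 3, O 2, S 2, halogen 1):
  atom 1: Br (halogen, monovalent) → 0 H
  atom 2: C, bond orders sum to 3 (valence 4) → 1 H
  atom 3: C, bond orders sum to 1 (valence 4) → 3 H
  atom 4: C, bond orders sum to 3 (valence 4) → 1 H
  atom 5: F (halogen, monovalent) → 0 H
  atom 6: C, bond orders sum to 3 (valence 4) → 1 H
  atom 7: F (halogen, monovalent) → 0 H
  atom 8: C, bond orders sum to 2 (valence 4) → 2 H
  atom 9: C, bond orders sum to 3 (valence 4) → 1 H
  atom 10: N, bond orders sum to 1 (valence 3) → 2 H
  atom 11: C, bond orders sum to 3 (valence 4) → 1 H
  atom 12: Br (halogen, monovalent) → 0 H
  atom 13: C, bond orders sum to 2 (valence 4) → 2 H
  atom 14: C, bond orders sum to 1 (valence 4) → 3 H
Totals → C:9, H:17, Br:2, F:2, N:1.

C9H17Br2F2N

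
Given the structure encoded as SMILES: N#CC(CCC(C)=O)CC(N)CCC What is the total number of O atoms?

1

Scan the SMILES for O atoms (remember two-letter symbols like Cl and Br are single atoms).
Oxygen count: 1.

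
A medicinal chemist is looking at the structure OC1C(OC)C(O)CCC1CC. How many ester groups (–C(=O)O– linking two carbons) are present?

Scan the SMILES for the ester motif — none present.
Groups that are present: 1 ether, 2 hydroxyl.

0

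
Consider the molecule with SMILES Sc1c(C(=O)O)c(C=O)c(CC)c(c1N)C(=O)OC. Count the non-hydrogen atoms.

19

Every atom symbol written in the SMILES (organic subset) is one heavy atom; implicit H are not written.
Heavy atoms by element → C:12, N:1, O:5, S:1.
Total: 19.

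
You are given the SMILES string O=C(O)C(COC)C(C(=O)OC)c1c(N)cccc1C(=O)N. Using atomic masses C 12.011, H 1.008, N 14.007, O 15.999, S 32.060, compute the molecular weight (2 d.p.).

310.31 g/mol

First, the molecular formula is C14H18N2O6 (counting implicit H from valence).
  C: 14 × 12.011 = 168.154
  H: 18 × 1.008 = 18.144
  N: 2 × 14.007 = 28.014
  O: 6 × 15.999 = 95.994
Sum: 14×12.011 + 18×1.008 + 2×14.007 + 6×15.999 = 310.306 → 310.31 g/mol.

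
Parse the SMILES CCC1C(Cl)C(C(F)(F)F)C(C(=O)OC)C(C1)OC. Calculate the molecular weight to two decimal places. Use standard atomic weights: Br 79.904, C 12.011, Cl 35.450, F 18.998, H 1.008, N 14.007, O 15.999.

302.72 g/mol

First, the molecular formula is C12H18ClF3O3 (counting implicit H from valence).
  C: 12 × 12.011 = 144.132
  Cl: 1 × 35.450 = 35.450
  F: 3 × 18.998 = 56.994
  H: 18 × 1.008 = 18.144
  O: 3 × 15.999 = 47.997
Sum: 12×12.011 + 1×35.450 + 3×18.998 + 18×1.008 + 3×15.999 = 302.717 → 302.72 g/mol.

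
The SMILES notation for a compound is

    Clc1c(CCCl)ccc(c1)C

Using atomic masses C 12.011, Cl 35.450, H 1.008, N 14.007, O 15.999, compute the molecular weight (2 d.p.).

First, the molecular formula is C9H10Cl2 (counting implicit H from valence).
  C: 9 × 12.011 = 108.099
  Cl: 2 × 35.450 = 70.900
  H: 10 × 1.008 = 10.080
Sum: 9×12.011 + 2×35.450 + 10×1.008 = 189.079 → 189.08 g/mol.

189.08 g/mol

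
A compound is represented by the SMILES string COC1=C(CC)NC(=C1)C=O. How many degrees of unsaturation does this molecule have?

4

Molecular formula: C8H11NO2.
DoU = (2C + 2 + N − H − X) / 2, where X is the halogen count and O/S are ignored.
    = (2·8 + 2 + 1 − 11 − 0) / 2 = 8 / 2 = 4.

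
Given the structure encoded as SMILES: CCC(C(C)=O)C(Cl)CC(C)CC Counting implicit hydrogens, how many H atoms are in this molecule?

21

Walk through each heavy atom and fill implicit hydrogens from standard valence (C 4, N 3, O 2, S 2, halogen 1):
  atom 1: C, bond orders sum to 1 (valence 4) → 3 H
  atom 2: C, bond orders sum to 2 (valence 4) → 2 H
  atom 3: C, bond orders sum to 3 (valence 4) → 1 H
  atom 4: C, bond orders sum to 4 (valence 4) → 0 H
  atom 5: C, bond orders sum to 1 (valence 4) → 3 H
  atom 6: O, bond orders sum to 2 (valence 2) → 0 H
  atom 7: C, bond orders sum to 3 (valence 4) → 1 H
  atom 8: Cl (halogen, monovalent) → 0 H
  atom 9: C, bond orders sum to 2 (valence 4) → 2 H
  atom 10: C, bond orders sum to 3 (valence 4) → 1 H
  atom 11: C, bond orders sum to 1 (valence 4) → 3 H
  atom 12: C, bond orders sum to 2 (valence 4) → 2 H
  atom 13: C, bond orders sum to 1 (valence 4) → 3 H
Total hydrogens: 21.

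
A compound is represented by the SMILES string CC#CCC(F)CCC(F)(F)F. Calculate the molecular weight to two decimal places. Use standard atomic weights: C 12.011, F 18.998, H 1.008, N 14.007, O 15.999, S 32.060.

First, the molecular formula is C8H10F4 (counting implicit H from valence).
  C: 8 × 12.011 = 96.088
  F: 4 × 18.998 = 75.992
  H: 10 × 1.008 = 10.080
Sum: 8×12.011 + 4×18.998 + 10×1.008 = 182.160 → 182.16 g/mol.

182.16 g/mol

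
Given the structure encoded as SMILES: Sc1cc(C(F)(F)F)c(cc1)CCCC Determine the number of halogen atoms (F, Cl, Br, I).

3

Halogen atoms appear at heavy-atom positions 6, 7, 8 (3×F).
Other groups present: 1 thiol.
Halogen count: 3.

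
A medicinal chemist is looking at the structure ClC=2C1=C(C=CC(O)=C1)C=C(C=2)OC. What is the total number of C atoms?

Count every carbon token in the SMILES (each C, including those in ring-closure positions and inside branches).
Carbon count: 11.

11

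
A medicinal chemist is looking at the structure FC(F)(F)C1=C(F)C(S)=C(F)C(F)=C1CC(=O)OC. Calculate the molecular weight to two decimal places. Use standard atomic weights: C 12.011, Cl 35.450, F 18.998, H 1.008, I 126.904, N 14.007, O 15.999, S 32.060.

First, the molecular formula is C10H6F6O2S (counting implicit H from valence).
  C: 10 × 12.011 = 120.110
  F: 6 × 18.998 = 113.988
  H: 6 × 1.008 = 6.048
  O: 2 × 15.999 = 31.998
  S: 1 × 32.060 = 32.060
Sum: 10×12.011 + 6×18.998 + 6×1.008 + 2×15.999 + 1×32.060 = 304.204 → 304.20 g/mol.

304.20 g/mol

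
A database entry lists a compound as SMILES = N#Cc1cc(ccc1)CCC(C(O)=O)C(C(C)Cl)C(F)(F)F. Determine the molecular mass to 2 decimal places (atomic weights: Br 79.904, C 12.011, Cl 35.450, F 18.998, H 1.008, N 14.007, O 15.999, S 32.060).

First, the molecular formula is C15H15ClF3NO2 (counting implicit H from valence).
  C: 15 × 12.011 = 180.165
  Cl: 1 × 35.450 = 35.450
  F: 3 × 18.998 = 56.994
  H: 15 × 1.008 = 15.120
  N: 1 × 14.007 = 14.007
  O: 2 × 15.999 = 31.998
Sum: 15×12.011 + 1×35.450 + 3×18.998 + 15×1.008 + 1×14.007 + 2×15.999 = 333.734 → 333.73 g/mol.

333.73 g/mol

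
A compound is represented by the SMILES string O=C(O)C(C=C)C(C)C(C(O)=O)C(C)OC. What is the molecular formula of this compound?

Walk through each heavy atom and fill implicit hydrogens from standard valence (C 4, N 3, O 2, S 2, halogen 1):
  atom 1: O, bond orders sum to 2 (valence 2) → 0 H
  atom 2: C, bond orders sum to 4 (valence 4) → 0 H
  atom 3: O, bond orders sum to 1 (valence 2) → 1 H
  atom 4: C, bond orders sum to 3 (valence 4) → 1 H
  atom 5: C, bond orders sum to 3 (valence 4) → 1 H
  atom 6: C, bond orders sum to 2 (valence 4) → 2 H
  atom 7: C, bond orders sum to 3 (valence 4) → 1 H
  atom 8: C, bond orders sum to 1 (valence 4) → 3 H
  atom 9: C, bond orders sum to 3 (valence 4) → 1 H
  atom 10: C, bond orders sum to 4 (valence 4) → 0 H
  atom 11: O, bond orders sum to 1 (valence 2) → 1 H
  atom 12: O, bond orders sum to 2 (valence 2) → 0 H
  atom 13: C, bond orders sum to 3 (valence 4) → 1 H
  atom 14: C, bond orders sum to 1 (valence 4) → 3 H
  atom 15: O, bond orders sum to 2 (valence 2) → 0 H
  atom 16: C, bond orders sum to 1 (valence 4) → 3 H
Totals → C:11, H:18, O:5.

C11H18O5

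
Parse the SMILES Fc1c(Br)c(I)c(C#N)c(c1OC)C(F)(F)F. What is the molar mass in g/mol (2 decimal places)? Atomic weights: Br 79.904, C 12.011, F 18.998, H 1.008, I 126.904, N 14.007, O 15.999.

First, the molecular formula is C9H3BrF4INO (counting implicit H from valence).
  Br: 1 × 79.904 = 79.904
  C: 9 × 12.011 = 108.099
  F: 4 × 18.998 = 75.992
  H: 3 × 1.008 = 3.024
  I: 1 × 126.904 = 126.904
  N: 1 × 14.007 = 14.007
  O: 1 × 15.999 = 15.999
Sum: 1×79.904 + 9×12.011 + 4×18.998 + 3×1.008 + 1×126.904 + 1×14.007 + 1×15.999 = 423.929 → 423.93 g/mol.

423.93 g/mol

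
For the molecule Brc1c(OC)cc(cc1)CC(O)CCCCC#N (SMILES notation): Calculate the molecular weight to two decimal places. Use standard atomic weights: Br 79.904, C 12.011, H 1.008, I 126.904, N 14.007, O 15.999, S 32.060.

First, the molecular formula is C14H18BrNO2 (counting implicit H from valence).
  Br: 1 × 79.904 = 79.904
  C: 14 × 12.011 = 168.154
  H: 18 × 1.008 = 18.144
  N: 1 × 14.007 = 14.007
  O: 2 × 15.999 = 31.998
Sum: 1×79.904 + 14×12.011 + 18×1.008 + 1×14.007 + 2×15.999 = 312.207 → 312.21 g/mol.

312.21 g/mol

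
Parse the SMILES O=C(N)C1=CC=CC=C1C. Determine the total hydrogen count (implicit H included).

9

Walk through each heavy atom and fill implicit hydrogens from standard valence (C 4, N 3, O 2, S 2, halogen 1):
  atom 1: O, bond orders sum to 2 (valence 2) → 0 H
  atom 2: C, bond orders sum to 4 (valence 4) → 0 H
  atom 3: N, bond orders sum to 1 (valence 3) → 2 H
  atom 4: C, bond orders sum to 4 (valence 4) → 0 H
  atom 5: C, bond orders sum to 3 (valence 4) → 1 H
  atom 6: C, bond orders sum to 3 (valence 4) → 1 H
  atom 7: C, bond orders sum to 3 (valence 4) → 1 H
  atom 8: C, bond orders sum to 3 (valence 4) → 1 H
  atom 9: C, bond orders sum to 4 (valence 4) → 0 H
  atom 10: C, bond orders sum to 1 (valence 4) → 3 H
Total hydrogens: 9.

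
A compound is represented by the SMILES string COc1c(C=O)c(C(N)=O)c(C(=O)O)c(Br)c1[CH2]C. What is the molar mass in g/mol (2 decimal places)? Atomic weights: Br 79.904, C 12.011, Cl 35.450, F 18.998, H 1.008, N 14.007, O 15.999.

330.13 g/mol

First, the molecular formula is C12H12BrNO5 (counting implicit H from valence).
  Br: 1 × 79.904 = 79.904
  C: 12 × 12.011 = 144.132
  H: 12 × 1.008 = 12.096
  N: 1 × 14.007 = 14.007
  O: 5 × 15.999 = 79.995
Sum: 1×79.904 + 12×12.011 + 12×1.008 + 1×14.007 + 5×15.999 = 330.134 → 330.13 g/mol.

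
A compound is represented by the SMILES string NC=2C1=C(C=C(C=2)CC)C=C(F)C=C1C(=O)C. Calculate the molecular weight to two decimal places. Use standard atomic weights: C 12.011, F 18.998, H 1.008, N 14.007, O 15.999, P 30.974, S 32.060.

231.27 g/mol

First, the molecular formula is C14H14FNO (counting implicit H from valence).
  C: 14 × 12.011 = 168.154
  F: 1 × 18.998 = 18.998
  H: 14 × 1.008 = 14.112
  N: 1 × 14.007 = 14.007
  O: 1 × 15.999 = 15.999
Sum: 14×12.011 + 1×18.998 + 14×1.008 + 1×14.007 + 1×15.999 = 231.270 → 231.27 g/mol.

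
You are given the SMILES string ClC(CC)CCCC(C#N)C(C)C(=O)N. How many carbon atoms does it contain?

11

Count every carbon token in the SMILES (each C, including those in ring-closure positions and inside branches).
Carbon count: 11.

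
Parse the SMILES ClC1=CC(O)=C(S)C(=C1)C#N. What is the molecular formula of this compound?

Walk through each heavy atom and fill implicit hydrogens from standard valence (C 4, N 3, O 2, S 2, halogen 1):
  atom 1: Cl (halogen, monovalent) → 0 H
  atom 2: C, bond orders sum to 4 (valence 4) → 0 H
  atom 3: C, bond orders sum to 3 (valence 4) → 1 H
  atom 4: C, bond orders sum to 4 (valence 4) → 0 H
  atom 5: O, bond orders sum to 1 (valence 2) → 1 H
  atom 6: C, bond orders sum to 4 (valence 4) → 0 H
  atom 7: S, bond orders sum to 1 (valence 2) → 1 H
  atom 8: C, bond orders sum to 4 (valence 4) → 0 H
  atom 9: C, bond orders sum to 3 (valence 4) → 1 H
  atom 10: C, bond orders sum to 4 (valence 4) → 0 H
  atom 11: N, bond orders sum to 3 (valence 3) → 0 H
Totals → C:7, H:4, Cl:1, N:1, O:1, S:1.
In Hill order: C7H4ClNOS.

C7H4ClNOS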